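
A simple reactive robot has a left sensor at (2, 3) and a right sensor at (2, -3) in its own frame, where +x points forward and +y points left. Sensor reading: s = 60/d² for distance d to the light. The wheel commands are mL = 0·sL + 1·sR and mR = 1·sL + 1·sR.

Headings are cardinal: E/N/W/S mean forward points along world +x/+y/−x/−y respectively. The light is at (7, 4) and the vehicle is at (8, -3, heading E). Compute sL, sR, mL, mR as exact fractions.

left sensor world pos  = (10, 0); dL² = 25
right sensor world pos = (10, -6); dR² = 109
sL = 60/25 = 12/5
sR = 60/109 = 60/109
mL = 0·sL + 1·sR = 60/109
mR = 1·sL + 1·sR = 1608/545

12/5 60/109 60/109 1608/545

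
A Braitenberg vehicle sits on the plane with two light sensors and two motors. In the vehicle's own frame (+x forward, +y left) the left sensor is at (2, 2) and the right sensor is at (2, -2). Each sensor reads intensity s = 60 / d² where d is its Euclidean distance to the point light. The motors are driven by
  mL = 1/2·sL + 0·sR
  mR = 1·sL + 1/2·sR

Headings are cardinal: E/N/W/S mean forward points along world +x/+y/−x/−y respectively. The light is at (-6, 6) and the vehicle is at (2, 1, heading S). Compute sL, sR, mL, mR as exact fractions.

60/149 12/17 30/149 1914/2533

left sensor world pos  = (4, -1); dL² = 149
right sensor world pos = (0, -1); dR² = 85
sL = 60/149 = 60/149
sR = 60/85 = 12/17
mL = 1/2·sL + 0·sR = 30/149
mR = 1·sL + 1/2·sR = 1914/2533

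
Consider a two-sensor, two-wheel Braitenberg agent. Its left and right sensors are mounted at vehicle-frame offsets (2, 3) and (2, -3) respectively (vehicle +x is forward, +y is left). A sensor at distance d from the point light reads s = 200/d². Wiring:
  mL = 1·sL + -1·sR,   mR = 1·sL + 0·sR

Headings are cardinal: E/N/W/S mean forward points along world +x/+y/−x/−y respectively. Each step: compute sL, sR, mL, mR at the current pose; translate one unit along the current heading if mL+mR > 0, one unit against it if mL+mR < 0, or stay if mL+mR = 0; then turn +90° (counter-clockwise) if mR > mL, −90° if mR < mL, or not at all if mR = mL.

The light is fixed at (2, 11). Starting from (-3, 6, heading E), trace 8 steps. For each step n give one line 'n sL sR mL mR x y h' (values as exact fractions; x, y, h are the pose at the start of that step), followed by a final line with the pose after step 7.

0 200/13 200/73 12000/949 200/13 -3 6 E
1 100/29 20 -480/29 100/29 -2 6 N
2 200/117 40/9 -320/117 200/117 -2 5 W
3 25/8 2 9/8 25/8 -1 5 S
4 200/17 200/101 16800/1717 200/17 -1 4 E
5 4 100/13 -48/13 4 0 4 N
6 200/97 8 -576/97 200/97 0 5 W
7 50/17 5/2 15/34 50/17 1 5 S
final 1 4 E

n=0: pose=(-3,6,E); sL=200/13, sR=200/73; mL=12000/949, mR=200/13; mL+mR=26600/949 → advance +1; mR−mL=200/73 → turn +1·90°
n=1: pose=(-2,6,N); sL=100/29, sR=20; mL=-480/29, mR=100/29; mL+mR=-380/29 → advance -1; mR−mL=20 → turn +1·90°
n=2: pose=(-2,5,W); sL=200/117, sR=40/9; mL=-320/117, mR=200/117; mL+mR=-40/39 → advance -1; mR−mL=40/9 → turn +1·90°
n=3: pose=(-1,5,S); sL=25/8, sR=2; mL=9/8, mR=25/8; mL+mR=17/4 → advance +1; mR−mL=2 → turn +1·90°
n=4: pose=(-1,4,E); sL=200/17, sR=200/101; mL=16800/1717, mR=200/17; mL+mR=37000/1717 → advance +1; mR−mL=200/101 → turn +1·90°
n=5: pose=(0,4,N); sL=4, sR=100/13; mL=-48/13, mR=4; mL+mR=4/13 → advance +1; mR−mL=100/13 → turn +1·90°
n=6: pose=(0,5,W); sL=200/97, sR=8; mL=-576/97, mR=200/97; mL+mR=-376/97 → advance -1; mR−mL=8 → turn +1·90°
n=7: pose=(1,5,S); sL=50/17, sR=5/2; mL=15/34, mR=50/17; mL+mR=115/34 → advance +1; mR−mL=5/2 → turn +1·90°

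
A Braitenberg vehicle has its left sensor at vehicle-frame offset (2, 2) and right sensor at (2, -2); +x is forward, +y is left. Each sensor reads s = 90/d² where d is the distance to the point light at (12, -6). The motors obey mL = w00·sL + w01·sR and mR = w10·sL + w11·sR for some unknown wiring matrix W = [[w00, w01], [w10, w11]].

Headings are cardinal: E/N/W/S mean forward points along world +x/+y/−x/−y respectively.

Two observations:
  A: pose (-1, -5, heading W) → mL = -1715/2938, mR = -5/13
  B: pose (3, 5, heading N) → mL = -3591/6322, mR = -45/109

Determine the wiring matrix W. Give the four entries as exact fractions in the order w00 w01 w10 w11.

obs A: pose=(-1,-5,W) → sL=45/113, sR=5/13, mL=-1715/2938, mR=-5/13
obs B: pose=(3,5,N) → sL=9/29, sR=45/109, mL=-3591/6322, mR=-45/109
sensor matrix S = [[45/113, 5/13], [9/29, 45/109]]; det S = 209160/4643509
solve [mL_A; mL_B] = S·[w00; w01] and [mR_A; mR_B] = S·[w10; w11]:
  w00 = -1/2, w01 = -1, w10 = 0, w11 = -1

-1/2 -1 0 -1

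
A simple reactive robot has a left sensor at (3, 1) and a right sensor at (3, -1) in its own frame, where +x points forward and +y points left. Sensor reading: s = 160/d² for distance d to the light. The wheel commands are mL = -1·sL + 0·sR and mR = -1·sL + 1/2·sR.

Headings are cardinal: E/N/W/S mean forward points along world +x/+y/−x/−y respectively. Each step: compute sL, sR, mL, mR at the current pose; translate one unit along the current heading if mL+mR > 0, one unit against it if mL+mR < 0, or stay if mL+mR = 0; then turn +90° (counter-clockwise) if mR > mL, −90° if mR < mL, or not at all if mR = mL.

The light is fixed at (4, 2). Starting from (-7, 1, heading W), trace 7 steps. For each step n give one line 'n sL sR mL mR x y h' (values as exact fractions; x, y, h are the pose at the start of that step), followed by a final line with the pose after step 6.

n=0: pose=(-7,1,W); sL=4/5, sR=40/49; mL=-4/5, mR=-96/245; mL+mR=-292/245 → advance -1; mR−mL=20/49 → turn +1·90°
n=1: pose=(-6,1,S); sL=160/97, sR=160/137; mL=-160/97, mR=-14160/13289; mL+mR=-36080/13289 → advance -1; mR−mL=80/137 → turn +1·90°
n=2: pose=(-6,2,E); sL=16/5, sR=16/5; mL=-16/5, mR=-8/5; mL+mR=-24/5 → advance -1; mR−mL=8/5 → turn +1·90°
n=3: pose=(-7,2,N); sL=160/153, sR=160/109; mL=-160/153, mR=-5200/16677; mL+mR=-22640/16677 → advance -1; mR−mL=80/109 → turn +1·90°
n=4: pose=(-7,1,W); sL=4/5, sR=40/49; mL=-4/5, mR=-96/245; mL+mR=-292/245 → advance -1; mR−mL=20/49 → turn +1·90°
n=5: pose=(-6,1,S); sL=160/97, sR=160/137; mL=-160/97, mR=-14160/13289; mL+mR=-36080/13289 → advance -1; mR−mL=80/137 → turn +1·90°
n=6: pose=(-6,2,E); sL=16/5, sR=16/5; mL=-16/5, mR=-8/5; mL+mR=-24/5 → advance -1; mR−mL=8/5 → turn +1·90°

0 4/5 40/49 -4/5 -96/245 -7 1 W
1 160/97 160/137 -160/97 -14160/13289 -6 1 S
2 16/5 16/5 -16/5 -8/5 -6 2 E
3 160/153 160/109 -160/153 -5200/16677 -7 2 N
4 4/5 40/49 -4/5 -96/245 -7 1 W
5 160/97 160/137 -160/97 -14160/13289 -6 1 S
6 16/5 16/5 -16/5 -8/5 -6 2 E
final -7 2 N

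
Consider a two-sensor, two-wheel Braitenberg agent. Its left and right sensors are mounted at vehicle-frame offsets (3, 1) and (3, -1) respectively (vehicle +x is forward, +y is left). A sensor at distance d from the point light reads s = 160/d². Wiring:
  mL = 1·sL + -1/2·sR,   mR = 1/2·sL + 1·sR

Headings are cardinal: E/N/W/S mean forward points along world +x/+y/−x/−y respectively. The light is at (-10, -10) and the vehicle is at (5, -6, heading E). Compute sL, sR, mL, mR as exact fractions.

160/349 160/333 25360/116217 82480/116217

left sensor world pos  = (8, -5); dL² = 349
right sensor world pos = (8, -7); dR² = 333
sL = 160/349 = 160/349
sR = 160/333 = 160/333
mL = 1·sL + -1/2·sR = 25360/116217
mR = 1/2·sL + 1·sR = 82480/116217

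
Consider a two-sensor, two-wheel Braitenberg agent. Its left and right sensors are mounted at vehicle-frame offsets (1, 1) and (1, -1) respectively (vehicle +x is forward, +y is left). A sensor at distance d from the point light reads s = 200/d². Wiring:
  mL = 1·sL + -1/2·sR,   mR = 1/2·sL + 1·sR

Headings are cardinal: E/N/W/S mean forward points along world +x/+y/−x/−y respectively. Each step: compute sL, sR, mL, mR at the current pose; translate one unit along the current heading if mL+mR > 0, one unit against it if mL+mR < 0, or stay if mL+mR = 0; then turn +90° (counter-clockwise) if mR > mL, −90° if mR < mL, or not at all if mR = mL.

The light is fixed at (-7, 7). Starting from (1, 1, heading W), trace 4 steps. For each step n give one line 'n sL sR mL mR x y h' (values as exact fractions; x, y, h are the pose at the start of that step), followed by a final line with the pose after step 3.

0 100/49 100/37 1250/1813 6750/1813 1 1 W
1 200/113 40/17 1140/1921 6220/1921 0 1 S
2 2 25/16 39/32 41/16 0 0 E
3 40/17 200/117 2980/1989 5740/1989 1 0 N
final 1 1 W

n=0: pose=(1,1,W); sL=100/49, sR=100/37; mL=1250/1813, mR=6750/1813; mL+mR=8000/1813 → advance +1; mR−mL=5500/1813 → turn +1·90°
n=1: pose=(0,1,S); sL=200/113, sR=40/17; mL=1140/1921, mR=6220/1921; mL+mR=7360/1921 → advance +1; mR−mL=5080/1921 → turn +1·90°
n=2: pose=(0,0,E); sL=2, sR=25/16; mL=39/32, mR=41/16; mL+mR=121/32 → advance +1; mR−mL=43/32 → turn +1·90°
n=3: pose=(1,0,N); sL=40/17, sR=200/117; mL=2980/1989, mR=5740/1989; mL+mR=8720/1989 → advance +1; mR−mL=920/663 → turn +1·90°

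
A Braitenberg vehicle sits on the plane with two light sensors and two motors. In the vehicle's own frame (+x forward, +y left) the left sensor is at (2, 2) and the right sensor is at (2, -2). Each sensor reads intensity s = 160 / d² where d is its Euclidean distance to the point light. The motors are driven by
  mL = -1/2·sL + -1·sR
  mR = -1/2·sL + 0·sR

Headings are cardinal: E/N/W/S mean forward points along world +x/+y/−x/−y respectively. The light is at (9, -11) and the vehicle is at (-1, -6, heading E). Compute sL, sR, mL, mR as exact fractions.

160/113 160/73 -23920/8249 -80/113

left sensor world pos  = (1, -4); dL² = 113
right sensor world pos = (1, -8); dR² = 73
sL = 160/113 = 160/113
sR = 160/73 = 160/73
mL = -1/2·sL + -1·sR = -23920/8249
mR = -1/2·sL + 0·sR = -80/113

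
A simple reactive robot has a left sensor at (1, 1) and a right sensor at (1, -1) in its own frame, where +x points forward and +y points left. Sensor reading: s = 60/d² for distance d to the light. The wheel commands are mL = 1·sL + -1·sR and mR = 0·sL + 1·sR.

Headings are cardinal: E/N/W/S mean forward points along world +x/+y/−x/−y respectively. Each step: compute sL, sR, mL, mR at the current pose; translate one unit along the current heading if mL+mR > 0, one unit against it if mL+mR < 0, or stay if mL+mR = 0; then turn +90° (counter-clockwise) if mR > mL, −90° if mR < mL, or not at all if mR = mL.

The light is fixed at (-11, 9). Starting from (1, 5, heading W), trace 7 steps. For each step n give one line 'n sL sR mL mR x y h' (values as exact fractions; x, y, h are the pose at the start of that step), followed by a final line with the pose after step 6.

n=0: pose=(1,5,W); sL=30/73, sR=6/13; mL=-48/949, mR=6/13; mL+mR=30/73 → advance +1; mR−mL=486/949 → turn +1·90°
n=1: pose=(0,5,S); sL=60/169, sR=12/25; mL=-528/4225, mR=12/25; mL+mR=60/169 → advance +1; mR−mL=2556/4225 → turn +1·90°
n=2: pose=(0,4,E); sL=3/8, sR=1/3; mL=1/24, mR=1/3; mL+mR=3/8 → advance +1; mR−mL=7/24 → turn +1·90°
n=3: pose=(1,4,N); sL=60/137, sR=12/37; mL=576/5069, mR=12/37; mL+mR=60/137 → advance +1; mR−mL=1068/5069 → turn +1·90°
n=4: pose=(1,5,W); sL=30/73, sR=6/13; mL=-48/949, mR=6/13; mL+mR=30/73 → advance +1; mR−mL=486/949 → turn +1·90°
n=5: pose=(0,5,S); sL=60/169, sR=12/25; mL=-528/4225, mR=12/25; mL+mR=60/169 → advance +1; mR−mL=2556/4225 → turn +1·90°
n=6: pose=(0,4,E); sL=3/8, sR=1/3; mL=1/24, mR=1/3; mL+mR=3/8 → advance +1; mR−mL=7/24 → turn +1·90°

0 30/73 6/13 -48/949 6/13 1 5 W
1 60/169 12/25 -528/4225 12/25 0 5 S
2 3/8 1/3 1/24 1/3 0 4 E
3 60/137 12/37 576/5069 12/37 1 4 N
4 30/73 6/13 -48/949 6/13 1 5 W
5 60/169 12/25 -528/4225 12/25 0 5 S
6 3/8 1/3 1/24 1/3 0 4 E
final 1 4 N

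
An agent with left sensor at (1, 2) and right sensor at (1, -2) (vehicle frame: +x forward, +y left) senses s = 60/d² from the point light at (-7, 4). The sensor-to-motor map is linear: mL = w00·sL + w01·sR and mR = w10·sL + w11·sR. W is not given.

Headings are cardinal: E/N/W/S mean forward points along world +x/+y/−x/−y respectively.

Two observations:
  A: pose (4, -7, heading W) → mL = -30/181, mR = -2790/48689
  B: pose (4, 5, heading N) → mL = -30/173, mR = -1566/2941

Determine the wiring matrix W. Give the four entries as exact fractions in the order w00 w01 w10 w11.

obs A: pose=(4,-7,W) → sL=60/269, sR=60/181, mL=-30/181, mR=-2790/48689
obs B: pose=(4,5,N) → sL=12/17, sR=60/173, mL=-30/173, mR=-1566/2941
sensor matrix S = [[60/269, 60/181], [12/17, 60/173]]; det S = -22429440/143194349
solve [mL_A; mL_B] = S·[w00; w01] and [mR_A; mR_B] = S·[w10; w11]:
  w00 = 0, w01 = -1/2, w10 = -1, w11 = 1/2

0 -1/2 -1 1/2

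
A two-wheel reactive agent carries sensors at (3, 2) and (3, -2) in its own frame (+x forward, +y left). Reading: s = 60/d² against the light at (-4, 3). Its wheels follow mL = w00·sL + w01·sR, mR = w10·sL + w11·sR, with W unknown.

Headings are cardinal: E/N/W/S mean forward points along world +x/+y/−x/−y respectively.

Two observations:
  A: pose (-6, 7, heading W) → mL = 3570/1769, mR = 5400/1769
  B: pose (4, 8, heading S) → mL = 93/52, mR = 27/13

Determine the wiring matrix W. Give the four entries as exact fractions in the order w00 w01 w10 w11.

obs A: pose=(-6,7,W) → sL=60/29, sR=60/61, mL=3570/1769, mR=5400/1769
obs B: pose=(4,8,S) → sL=15/26, sR=3/2, mL=93/52, mR=27/13
sensor matrix S = [[60/29, 60/61], [15/26, 3/2]]; det S = 58320/22997
solve [mL_A; mL_B] = S·[w00; w01] and [mR_A; mR_B] = S·[w10; w11]:
  w00 = 1/2, w01 = 1, w10 = 1, w11 = 1

1/2 1 1 1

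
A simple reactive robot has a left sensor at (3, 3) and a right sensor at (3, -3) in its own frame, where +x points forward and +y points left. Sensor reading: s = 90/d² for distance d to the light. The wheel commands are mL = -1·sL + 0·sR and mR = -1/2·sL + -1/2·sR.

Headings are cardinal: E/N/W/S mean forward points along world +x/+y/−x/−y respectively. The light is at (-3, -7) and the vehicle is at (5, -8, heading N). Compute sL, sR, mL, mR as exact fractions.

90/29 18/25 -90/29 -1386/725

left sensor world pos  = (2, -5); dL² = 29
right sensor world pos = (8, -5); dR² = 125
sL = 90/29 = 90/29
sR = 90/125 = 18/25
mL = -1·sL + 0·sR = -90/29
mR = -1/2·sL + -1/2·sR = -1386/725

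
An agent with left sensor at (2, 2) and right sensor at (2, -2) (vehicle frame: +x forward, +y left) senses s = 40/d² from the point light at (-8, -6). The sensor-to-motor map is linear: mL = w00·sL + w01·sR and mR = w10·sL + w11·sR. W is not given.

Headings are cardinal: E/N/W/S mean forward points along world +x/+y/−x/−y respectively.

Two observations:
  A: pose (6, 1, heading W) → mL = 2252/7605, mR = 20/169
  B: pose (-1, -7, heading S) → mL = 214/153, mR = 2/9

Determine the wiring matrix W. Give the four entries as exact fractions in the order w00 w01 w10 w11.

obs A: pose=(6,1,W) → sL=40/169, sR=8/45, mL=2252/7605, mR=20/169
obs B: pose=(-1,-7,S) → sL=4/9, sR=20/17, mL=214/153, mR=2/9
sensor matrix S = [[40/169, 8/45], [4/9, 20/17]]; det S = 232064/1163565
solve [mL_A; mL_B] = S·[w00; w01] and [mR_A; mR_B] = S·[w10; w11]:
  w00 = 1/2, w01 = 1, w10 = 1/2, w11 = 0

1/2 1 1/2 0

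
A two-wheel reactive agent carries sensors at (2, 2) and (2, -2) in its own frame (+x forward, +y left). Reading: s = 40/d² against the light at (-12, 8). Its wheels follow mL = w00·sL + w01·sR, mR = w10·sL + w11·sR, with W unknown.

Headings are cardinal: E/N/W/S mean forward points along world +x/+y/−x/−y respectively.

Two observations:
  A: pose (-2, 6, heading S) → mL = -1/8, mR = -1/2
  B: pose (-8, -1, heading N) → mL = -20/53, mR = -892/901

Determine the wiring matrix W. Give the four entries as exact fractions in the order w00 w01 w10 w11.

obs A: pose=(-2,6,S) → sL=1/4, sR=1/2, mL=-1/8, mR=-1/2
obs B: pose=(-8,-1,N) → sL=40/53, sR=8/17, mL=-20/53, mR=-892/901
sensor matrix S = [[1/4, 1/2], [40/53, 8/17]]; det S = -234/901
solve [mL_A; mL_B] = S·[w00; w01] and [mR_A; mR_B] = S·[w10; w11]:
  w00 = -1/2, w01 = 0, w10 = -1, w11 = -1/2

-1/2 0 -1 -1/2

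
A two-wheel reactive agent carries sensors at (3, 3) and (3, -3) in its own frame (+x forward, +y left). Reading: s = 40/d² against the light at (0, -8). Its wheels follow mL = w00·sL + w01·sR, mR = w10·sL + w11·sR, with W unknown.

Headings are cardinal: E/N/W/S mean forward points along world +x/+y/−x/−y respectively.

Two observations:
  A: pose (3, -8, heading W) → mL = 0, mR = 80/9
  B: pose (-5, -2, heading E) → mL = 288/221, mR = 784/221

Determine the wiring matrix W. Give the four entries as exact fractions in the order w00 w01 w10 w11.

-1/2 1/2 1 1

obs A: pose=(3,-8,W) → sL=40/9, sR=40/9, mL=0, mR=80/9
obs B: pose=(-5,-2,E) → sL=8/17, sR=40/13, mL=288/221, mR=784/221
sensor matrix S = [[40/9, 40/9], [8/17, 40/13]]; det S = 2560/221
solve [mL_A; mL_B] = S·[w00; w01] and [mR_A; mR_B] = S·[w10; w11]:
  w00 = -1/2, w01 = 1/2, w10 = 1, w11 = 1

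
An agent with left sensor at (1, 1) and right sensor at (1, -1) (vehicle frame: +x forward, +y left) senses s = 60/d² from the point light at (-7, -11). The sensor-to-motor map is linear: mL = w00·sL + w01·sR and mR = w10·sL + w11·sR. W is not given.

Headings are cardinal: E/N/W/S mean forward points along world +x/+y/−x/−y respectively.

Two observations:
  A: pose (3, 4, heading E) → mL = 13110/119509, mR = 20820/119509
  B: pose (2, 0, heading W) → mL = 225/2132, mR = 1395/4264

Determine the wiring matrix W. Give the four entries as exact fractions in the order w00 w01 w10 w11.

-1/2 1 1/2 1/2

obs A: pose=(3,4,E) → sL=60/377, sR=60/317, mL=13110/119509, mR=20820/119509
obs B: pose=(2,0,W) → sL=15/41, sR=15/52, mL=225/2132, mR=1395/4264
sensor matrix S = [[60/377, 60/317], [15/41, 15/52]]; det S = -1486575/63698297
solve [mL_A; mL_B] = S·[w00; w01] and [mR_A; mR_B] = S·[w10; w11]:
  w00 = -1/2, w01 = 1, w10 = 1/2, w11 = 1/2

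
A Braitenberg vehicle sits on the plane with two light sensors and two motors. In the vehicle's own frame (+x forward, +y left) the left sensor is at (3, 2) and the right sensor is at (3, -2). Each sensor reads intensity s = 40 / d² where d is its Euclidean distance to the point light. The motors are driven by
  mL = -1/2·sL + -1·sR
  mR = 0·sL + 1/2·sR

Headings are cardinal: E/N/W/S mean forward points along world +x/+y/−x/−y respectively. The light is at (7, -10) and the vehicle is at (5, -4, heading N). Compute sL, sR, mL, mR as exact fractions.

left sensor world pos  = (3, -1); dL² = 97
right sensor world pos = (7, -1); dR² = 81
sL = 40/97 = 40/97
sR = 40/81 = 40/81
mL = -1/2·sL + -1·sR = -5500/7857
mR = 0·sL + 1/2·sR = 20/81

40/97 40/81 -5500/7857 20/81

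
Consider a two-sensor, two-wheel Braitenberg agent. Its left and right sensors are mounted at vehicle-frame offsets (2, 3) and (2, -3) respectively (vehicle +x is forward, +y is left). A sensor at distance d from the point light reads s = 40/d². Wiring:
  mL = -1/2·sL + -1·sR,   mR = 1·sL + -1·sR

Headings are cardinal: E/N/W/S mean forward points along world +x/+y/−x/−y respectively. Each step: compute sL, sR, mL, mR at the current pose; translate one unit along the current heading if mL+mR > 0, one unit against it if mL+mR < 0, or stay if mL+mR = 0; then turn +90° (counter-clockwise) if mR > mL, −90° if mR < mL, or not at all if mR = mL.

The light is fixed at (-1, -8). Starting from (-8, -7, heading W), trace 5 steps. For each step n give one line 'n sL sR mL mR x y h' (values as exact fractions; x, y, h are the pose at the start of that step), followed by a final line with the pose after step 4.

0 8/17 40/97 -1068/1649 96/1649 -8 -7 W
1 4 20/41 -102/41 144/41 -7 -7 S
2 8/5 8/5 -12/5 0 -7 -8 E
3 5/13 2 -57/26 -21/13 -8 -8 N
4 40/97 8/17 -1116/1649 -96/1649 -8 -9 W
final -7 -9 S

n=0: pose=(-8,-7,W); sL=8/17, sR=40/97; mL=-1068/1649, mR=96/1649; mL+mR=-972/1649 → advance -1; mR−mL=12/17 → turn +1·90°
n=1: pose=(-7,-7,S); sL=4, sR=20/41; mL=-102/41, mR=144/41; mL+mR=42/41 → advance +1; mR−mL=6 → turn +1·90°
n=2: pose=(-7,-8,E); sL=8/5, sR=8/5; mL=-12/5, mR=0; mL+mR=-12/5 → advance -1; mR−mL=12/5 → turn +1·90°
n=3: pose=(-8,-8,N); sL=5/13, sR=2; mL=-57/26, mR=-21/13; mL+mR=-99/26 → advance -1; mR−mL=15/26 → turn +1·90°
n=4: pose=(-8,-9,W); sL=40/97, sR=8/17; mL=-1116/1649, mR=-96/1649; mL+mR=-1212/1649 → advance -1; mR−mL=60/97 → turn +1·90°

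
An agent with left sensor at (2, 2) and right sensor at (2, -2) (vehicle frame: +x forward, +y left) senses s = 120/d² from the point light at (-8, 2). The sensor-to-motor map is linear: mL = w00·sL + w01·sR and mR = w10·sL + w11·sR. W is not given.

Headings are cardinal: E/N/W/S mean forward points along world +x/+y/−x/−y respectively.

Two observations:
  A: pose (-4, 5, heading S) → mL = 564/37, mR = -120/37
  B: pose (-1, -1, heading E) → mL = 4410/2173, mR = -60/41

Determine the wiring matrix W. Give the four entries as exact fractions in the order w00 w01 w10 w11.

obs A: pose=(-4,5,S) → sL=120/37, sR=24, mL=564/37, mR=-120/37
obs B: pose=(-1,-1,E) → sL=60/41, sR=60/53, mL=4410/2173, mR=-60/41
sensor matrix S = [[120/37, 24], [60/41, 60/53]]; det S = -2528640/80401
solve [mL_A; mL_B] = S·[w00; w01] and [mR_A; mR_B] = S·[w10; w11]:
  w00 = 1, w01 = 1/2, w10 = -1, w11 = 0

1 1/2 -1 0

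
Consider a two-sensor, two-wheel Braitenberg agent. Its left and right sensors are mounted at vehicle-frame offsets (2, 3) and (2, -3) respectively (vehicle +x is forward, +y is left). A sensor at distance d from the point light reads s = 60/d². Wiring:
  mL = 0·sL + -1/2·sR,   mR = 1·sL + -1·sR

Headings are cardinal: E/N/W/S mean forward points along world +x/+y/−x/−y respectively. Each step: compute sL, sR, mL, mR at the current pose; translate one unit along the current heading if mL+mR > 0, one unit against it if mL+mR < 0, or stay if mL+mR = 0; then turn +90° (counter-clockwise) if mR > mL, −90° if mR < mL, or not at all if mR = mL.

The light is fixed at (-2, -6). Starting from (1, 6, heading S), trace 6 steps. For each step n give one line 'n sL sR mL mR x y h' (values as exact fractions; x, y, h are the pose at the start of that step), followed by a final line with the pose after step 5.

0 15/34 3/5 -3/10 -27/170 1 6 S
1 60/281 12/25 -6/25 -1872/7025 1 7 E
2 30/73 30/61 -15/61 -360/4453 0 7 S
3 12/61 60/137 -30/137 -2016/8357 0 8 E
4 3/8 15/37 -15/74 -9/296 -1 8 S
5 20/111 20/51 -10/51 -400/1887 -1 9 E
final -2 9 S

n=0: pose=(1,6,S); sL=15/34, sR=3/5; mL=-3/10, mR=-27/170; mL+mR=-39/85 → advance -1; mR−mL=12/85 → turn +1·90°
n=1: pose=(1,7,E); sL=60/281, sR=12/25; mL=-6/25, mR=-1872/7025; mL+mR=-3558/7025 → advance -1; mR−mL=-186/7025 → turn -1·90°
n=2: pose=(0,7,S); sL=30/73, sR=30/61; mL=-15/61, mR=-360/4453; mL+mR=-1455/4453 → advance -1; mR−mL=735/4453 → turn +1·90°
n=3: pose=(0,8,E); sL=12/61, sR=60/137; mL=-30/137, mR=-2016/8357; mL+mR=-3846/8357 → advance -1; mR−mL=-186/8357 → turn -1·90°
n=4: pose=(-1,8,S); sL=3/8, sR=15/37; mL=-15/74, mR=-9/296; mL+mR=-69/296 → advance -1; mR−mL=51/296 → turn +1·90°
n=5: pose=(-1,9,E); sL=20/111, sR=20/51; mL=-10/51, mR=-400/1887; mL+mR=-770/1887 → advance -1; mR−mL=-10/629 → turn -1·90°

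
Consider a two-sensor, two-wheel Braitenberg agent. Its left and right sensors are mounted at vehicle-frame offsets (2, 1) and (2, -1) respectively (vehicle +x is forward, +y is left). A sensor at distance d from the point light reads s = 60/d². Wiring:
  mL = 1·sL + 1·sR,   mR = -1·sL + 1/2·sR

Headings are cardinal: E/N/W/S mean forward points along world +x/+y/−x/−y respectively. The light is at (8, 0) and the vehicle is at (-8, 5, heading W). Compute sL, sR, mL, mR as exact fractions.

left sensor world pos  = (-10, 4); dL² = 340
right sensor world pos = (-10, 6); dR² = 360
sL = 60/340 = 3/17
sR = 60/360 = 1/6
mL = 1·sL + 1·sR = 35/102
mR = -1·sL + 1/2·sR = -19/204

3/17 1/6 35/102 -19/204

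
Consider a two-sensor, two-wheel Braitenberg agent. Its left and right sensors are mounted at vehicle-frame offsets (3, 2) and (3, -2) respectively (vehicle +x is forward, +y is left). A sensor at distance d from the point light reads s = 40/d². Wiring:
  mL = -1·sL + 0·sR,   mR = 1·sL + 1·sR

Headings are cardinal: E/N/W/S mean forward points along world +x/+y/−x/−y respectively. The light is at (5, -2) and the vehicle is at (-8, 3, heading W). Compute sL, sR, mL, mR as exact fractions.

8/53 8/61 -8/53 912/3233

left sensor world pos  = (-11, 1); dL² = 265
right sensor world pos = (-11, 5); dR² = 305
sL = 40/265 = 8/53
sR = 40/305 = 8/61
mL = -1·sL + 0·sR = -8/53
mR = 1·sL + 1·sR = 912/3233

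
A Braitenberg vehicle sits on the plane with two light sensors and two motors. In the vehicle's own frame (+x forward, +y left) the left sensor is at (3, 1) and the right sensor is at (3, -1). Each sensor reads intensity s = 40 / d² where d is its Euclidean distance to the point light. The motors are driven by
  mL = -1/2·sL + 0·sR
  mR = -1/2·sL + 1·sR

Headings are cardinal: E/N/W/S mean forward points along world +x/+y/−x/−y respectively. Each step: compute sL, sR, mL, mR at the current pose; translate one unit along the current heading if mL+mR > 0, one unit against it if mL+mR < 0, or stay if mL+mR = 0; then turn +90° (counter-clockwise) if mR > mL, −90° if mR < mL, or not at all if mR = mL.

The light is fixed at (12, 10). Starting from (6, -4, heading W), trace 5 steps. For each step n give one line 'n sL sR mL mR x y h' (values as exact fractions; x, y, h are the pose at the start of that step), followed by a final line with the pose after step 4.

0 20/153 4/25 -10/153 362/3825 6 -4 W
1 8/65 40/353 -4/65 1188/22945 5 -4 S
2 1/4 10/53 -1/8 27/424 5 -3 E
3 40/181 40/149 -20/181 4260/26969 4 -3 N
4 4/29 20/121 -2/29 338/3509 4 -2 W
final 3 -2 S

n=0: pose=(6,-4,W); sL=20/153, sR=4/25; mL=-10/153, mR=362/3825; mL+mR=112/3825 → advance +1; mR−mL=4/25 → turn +1·90°
n=1: pose=(5,-4,S); sL=8/65, sR=40/353; mL=-4/65, mR=1188/22945; mL+mR=-224/22945 → advance -1; mR−mL=40/353 → turn +1·90°
n=2: pose=(5,-3,E); sL=1/4, sR=10/53; mL=-1/8, mR=27/424; mL+mR=-13/212 → advance -1; mR−mL=10/53 → turn +1·90°
n=3: pose=(4,-3,N); sL=40/181, sR=40/149; mL=-20/181, mR=4260/26969; mL+mR=1280/26969 → advance +1; mR−mL=40/149 → turn +1·90°
n=4: pose=(4,-2,W); sL=4/29, sR=20/121; mL=-2/29, mR=338/3509; mL+mR=96/3509 → advance +1; mR−mL=20/121 → turn +1·90°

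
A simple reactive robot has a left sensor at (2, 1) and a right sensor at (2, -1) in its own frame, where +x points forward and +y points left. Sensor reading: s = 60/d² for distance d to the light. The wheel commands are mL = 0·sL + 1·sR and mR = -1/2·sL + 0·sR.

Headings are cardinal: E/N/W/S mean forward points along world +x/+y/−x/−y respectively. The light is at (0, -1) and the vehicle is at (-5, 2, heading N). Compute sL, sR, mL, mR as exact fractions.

60/61 60/41 60/41 -30/61

left sensor world pos  = (-6, 4); dL² = 61
right sensor world pos = (-4, 4); dR² = 41
sL = 60/61 = 60/61
sR = 60/41 = 60/41
mL = 0·sL + 1·sR = 60/41
mR = -1/2·sL + 0·sR = -30/61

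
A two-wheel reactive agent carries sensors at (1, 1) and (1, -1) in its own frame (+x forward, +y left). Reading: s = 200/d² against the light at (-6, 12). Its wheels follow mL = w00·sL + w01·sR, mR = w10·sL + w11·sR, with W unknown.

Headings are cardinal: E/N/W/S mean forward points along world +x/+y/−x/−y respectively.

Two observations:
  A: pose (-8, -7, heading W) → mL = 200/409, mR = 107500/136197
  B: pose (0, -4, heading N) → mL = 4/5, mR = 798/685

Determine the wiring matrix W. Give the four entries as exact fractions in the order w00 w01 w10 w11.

obs A: pose=(-8,-7,W) → sL=200/409, sR=200/333, mL=200/409, mR=107500/136197
obs B: pose=(0,-4,N) → sL=4/5, sR=100/137, mL=4/5, mR=798/685
sensor matrix S = [[200/409, 200/333], [4/5, 100/137]]; det S = -2305280/18658989
solve [mL_A; mL_B] = S·[w00; w01] and [mR_A; mR_B] = S·[w10; w11]:
  w00 = 1, w01 = 0, w10 = 1, w11 = 1/2

1 0 1 1/2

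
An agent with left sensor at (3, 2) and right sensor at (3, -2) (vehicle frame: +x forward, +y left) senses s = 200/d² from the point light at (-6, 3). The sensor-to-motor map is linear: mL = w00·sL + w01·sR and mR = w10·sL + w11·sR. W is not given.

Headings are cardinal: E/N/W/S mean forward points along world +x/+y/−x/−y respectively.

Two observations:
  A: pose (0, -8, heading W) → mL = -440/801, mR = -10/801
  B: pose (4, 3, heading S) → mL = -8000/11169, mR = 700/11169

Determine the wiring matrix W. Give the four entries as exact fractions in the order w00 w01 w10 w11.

1/2 -1/2 -1 1/2

obs A: pose=(0,-8,W) → sL=100/89, sR=20/9, mL=-440/801, mR=-10/801
obs B: pose=(4,3,S) → sL=200/153, sR=200/73, mL=-8000/11169, mR=700/11169
sensor matrix S = [[100/89, 20/9], [200/153, 200/73]]; det S = 1552000/8946369
solve [mL_A; mL_B] = S·[w00; w01] and [mR_A; mR_B] = S·[w10; w11]:
  w00 = 1/2, w01 = -1/2, w10 = -1, w11 = 1/2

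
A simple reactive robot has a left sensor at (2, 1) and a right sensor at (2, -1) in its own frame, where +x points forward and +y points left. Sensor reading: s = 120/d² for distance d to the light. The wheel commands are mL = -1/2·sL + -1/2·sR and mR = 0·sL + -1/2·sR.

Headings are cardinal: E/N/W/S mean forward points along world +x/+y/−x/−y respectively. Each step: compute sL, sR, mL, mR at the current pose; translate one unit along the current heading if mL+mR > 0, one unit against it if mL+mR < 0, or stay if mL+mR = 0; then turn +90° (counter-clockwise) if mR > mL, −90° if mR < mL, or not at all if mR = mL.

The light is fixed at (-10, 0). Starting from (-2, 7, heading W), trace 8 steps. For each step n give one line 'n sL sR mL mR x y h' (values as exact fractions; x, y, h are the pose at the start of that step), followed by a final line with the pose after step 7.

0 5/3 6/5 -43/30 -3/5 -2 7 W
1 24/25 120/89 -2568/2225 -60/89 -1 7 S
2 60/101 12/17 -1116/1717 -6/17 -1 8 E
3 120/149 120/181 -19800/26969 -60/181 -2 8 N
4 5/3 6/5 -43/30 -3/5 -2 7 W
5 24/25 120/89 -2568/2225 -60/89 -1 7 S
6 60/101 12/17 -1116/1717 -6/17 -1 8 E
7 120/149 120/181 -19800/26969 -60/181 -2 8 N
final -2 7 W

n=0: pose=(-2,7,W); sL=5/3, sR=6/5; mL=-43/30, mR=-3/5; mL+mR=-61/30 → advance -1; mR−mL=5/6 → turn +1·90°
n=1: pose=(-1,7,S); sL=24/25, sR=120/89; mL=-2568/2225, mR=-60/89; mL+mR=-4068/2225 → advance -1; mR−mL=12/25 → turn +1·90°
n=2: pose=(-1,8,E); sL=60/101, sR=12/17; mL=-1116/1717, mR=-6/17; mL+mR=-1722/1717 → advance -1; mR−mL=30/101 → turn +1·90°
n=3: pose=(-2,8,N); sL=120/149, sR=120/181; mL=-19800/26969, mR=-60/181; mL+mR=-28740/26969 → advance -1; mR−mL=60/149 → turn +1·90°
n=4: pose=(-2,7,W); sL=5/3, sR=6/5; mL=-43/30, mR=-3/5; mL+mR=-61/30 → advance -1; mR−mL=5/6 → turn +1·90°
n=5: pose=(-1,7,S); sL=24/25, sR=120/89; mL=-2568/2225, mR=-60/89; mL+mR=-4068/2225 → advance -1; mR−mL=12/25 → turn +1·90°
n=6: pose=(-1,8,E); sL=60/101, sR=12/17; mL=-1116/1717, mR=-6/17; mL+mR=-1722/1717 → advance -1; mR−mL=30/101 → turn +1·90°
n=7: pose=(-2,8,N); sL=120/149, sR=120/181; mL=-19800/26969, mR=-60/181; mL+mR=-28740/26969 → advance -1; mR−mL=60/149 → turn +1·90°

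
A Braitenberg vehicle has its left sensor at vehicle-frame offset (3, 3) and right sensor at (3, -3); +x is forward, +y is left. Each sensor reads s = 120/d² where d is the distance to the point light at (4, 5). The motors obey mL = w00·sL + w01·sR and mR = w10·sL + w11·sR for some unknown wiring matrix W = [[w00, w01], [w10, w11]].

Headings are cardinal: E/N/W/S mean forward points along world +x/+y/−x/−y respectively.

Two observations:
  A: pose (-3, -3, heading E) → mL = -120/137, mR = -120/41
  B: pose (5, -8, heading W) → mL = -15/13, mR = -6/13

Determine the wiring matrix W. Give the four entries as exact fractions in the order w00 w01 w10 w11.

obs A: pose=(-3,-3,E) → sL=120/41, sR=120/137, mL=-120/137, mR=-120/41
obs B: pose=(5,-8,W) → sL=6/13, sR=15/13, mL=-15/13, mR=-6/13
sensor matrix S = [[120/41, 120/137], [6/13, 15/13]]; det S = 217080/73021
solve [mL_A; mL_B] = S·[w00; w01] and [mR_A; mR_B] = S·[w10; w11]:
  w00 = 0, w01 = -1, w10 = -1, w11 = 0

0 -1 -1 0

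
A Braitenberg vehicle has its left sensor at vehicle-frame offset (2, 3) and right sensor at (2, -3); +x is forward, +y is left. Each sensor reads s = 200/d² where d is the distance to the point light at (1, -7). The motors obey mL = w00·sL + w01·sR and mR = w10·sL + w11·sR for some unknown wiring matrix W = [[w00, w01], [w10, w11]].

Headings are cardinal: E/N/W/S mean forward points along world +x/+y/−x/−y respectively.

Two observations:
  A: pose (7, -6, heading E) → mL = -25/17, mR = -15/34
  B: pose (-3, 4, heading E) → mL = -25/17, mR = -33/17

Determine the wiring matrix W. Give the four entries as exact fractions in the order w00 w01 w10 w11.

0 -1/2 1 -1

obs A: pose=(7,-6,E) → sL=5/2, sR=50/17, mL=-25/17, mR=-15/34
obs B: pose=(-3,4,E) → sL=1, sR=50/17, mL=-25/17, mR=-33/17
sensor matrix S = [[5/2, 50/17], [1, 50/17]]; det S = 75/17
solve [mL_A; mL_B] = S·[w00; w01] and [mR_A; mR_B] = S·[w10; w11]:
  w00 = 0, w01 = -1/2, w10 = 1, w11 = -1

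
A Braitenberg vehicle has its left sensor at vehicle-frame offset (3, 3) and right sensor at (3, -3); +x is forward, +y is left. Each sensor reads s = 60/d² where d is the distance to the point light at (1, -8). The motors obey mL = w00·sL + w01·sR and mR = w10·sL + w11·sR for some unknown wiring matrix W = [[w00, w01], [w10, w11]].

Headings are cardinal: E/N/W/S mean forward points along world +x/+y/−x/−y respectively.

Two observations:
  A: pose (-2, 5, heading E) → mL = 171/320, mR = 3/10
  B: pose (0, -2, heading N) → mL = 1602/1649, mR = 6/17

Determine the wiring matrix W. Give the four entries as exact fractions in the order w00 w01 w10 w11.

obs A: pose=(-2,5,E) → sL=15/64, sR=3/5, mL=171/320, mR=3/10
obs B: pose=(0,-2,N) → sL=60/97, sR=12/17, mL=1602/1649, mR=6/17
sensor matrix S = [[15/64, 3/5], [60/97, 12/17]]; det S = -5427/26384
solve [mL_A; mL_B] = S·[w00; w01] and [mR_A; mR_B] = S·[w10; w11]:
  w00 = 1, w01 = 1/2, w10 = 0, w11 = 1/2

1 1/2 0 1/2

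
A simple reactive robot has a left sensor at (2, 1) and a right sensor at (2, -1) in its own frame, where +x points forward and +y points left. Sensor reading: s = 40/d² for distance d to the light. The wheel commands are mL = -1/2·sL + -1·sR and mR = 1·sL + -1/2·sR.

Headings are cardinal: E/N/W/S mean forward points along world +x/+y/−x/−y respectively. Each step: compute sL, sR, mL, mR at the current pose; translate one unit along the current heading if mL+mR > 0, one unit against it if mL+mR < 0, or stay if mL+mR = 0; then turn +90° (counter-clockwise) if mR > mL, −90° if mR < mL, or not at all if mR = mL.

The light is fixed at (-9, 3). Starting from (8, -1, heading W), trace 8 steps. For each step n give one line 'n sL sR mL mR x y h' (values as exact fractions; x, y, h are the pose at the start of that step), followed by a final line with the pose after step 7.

n=0: pose=(8,-1,W); sL=4/25, sR=20/117; mL=-734/2925, mR=218/2925; mL+mR=-172/975 → advance -1; mR−mL=952/2925 → turn +1·90°
n=1: pose=(9,-1,S); sL=40/397, sR=8/65; mL=-4476/25805, mR=1012/25805; mL+mR=-3464/25805 → advance -1; mR−mL=5488/25805 → turn +1·90°
n=2: pose=(9,0,E); sL=10/101, sR=5/52; mL=-765/5252, mR=535/10504; mL+mR=-995/10504 → advance -1; mR−mL=2065/10504 → turn +1·90°
n=3: pose=(8,0,N); sL=40/257, sR=8/65; mL=-3356/16705, mR=1572/16705; mL+mR=-1784/16705 → advance -1; mR−mL=4928/16705 → turn +1·90°
n=4: pose=(8,-1,W); sL=4/25, sR=20/117; mL=-734/2925, mR=218/2925; mL+mR=-172/975 → advance -1; mR−mL=952/2925 → turn +1·90°
n=5: pose=(9,-1,S); sL=40/397, sR=8/65; mL=-4476/25805, mR=1012/25805; mL+mR=-3464/25805 → advance -1; mR−mL=5488/25805 → turn +1·90°
n=6: pose=(9,0,E); sL=10/101, sR=5/52; mL=-765/5252, mR=535/10504; mL+mR=-995/10504 → advance -1; mR−mL=2065/10504 → turn +1·90°
n=7: pose=(8,0,N); sL=40/257, sR=8/65; mL=-3356/16705, mR=1572/16705; mL+mR=-1784/16705 → advance -1; mR−mL=4928/16705 → turn +1·90°

0 4/25 20/117 -734/2925 218/2925 8 -1 W
1 40/397 8/65 -4476/25805 1012/25805 9 -1 S
2 10/101 5/52 -765/5252 535/10504 9 0 E
3 40/257 8/65 -3356/16705 1572/16705 8 0 N
4 4/25 20/117 -734/2925 218/2925 8 -1 W
5 40/397 8/65 -4476/25805 1012/25805 9 -1 S
6 10/101 5/52 -765/5252 535/10504 9 0 E
7 40/257 8/65 -3356/16705 1572/16705 8 0 N
final 8 -1 W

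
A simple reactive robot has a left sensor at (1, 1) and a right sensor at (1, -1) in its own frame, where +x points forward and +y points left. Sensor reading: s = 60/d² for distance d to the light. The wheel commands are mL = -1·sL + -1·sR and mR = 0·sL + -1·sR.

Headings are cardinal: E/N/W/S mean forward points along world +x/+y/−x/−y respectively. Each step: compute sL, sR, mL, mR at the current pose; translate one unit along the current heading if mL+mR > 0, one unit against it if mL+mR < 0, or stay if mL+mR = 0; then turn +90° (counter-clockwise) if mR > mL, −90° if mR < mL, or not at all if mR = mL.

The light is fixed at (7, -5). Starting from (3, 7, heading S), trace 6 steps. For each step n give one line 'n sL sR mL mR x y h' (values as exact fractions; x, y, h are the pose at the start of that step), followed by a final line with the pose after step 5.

0 6/13 30/73 -828/949 -30/73 3 7 S
1 12/41 20/51 -1432/2091 -20/51 3 8 E
2 15/58 15/53 -1665/3074 -15/53 2 8 N
3 60/157 12/41 -4344/6437 -12/41 2 7 W
4 6/13 30/73 -828/949 -30/73 3 7 S
5 12/41 20/51 -1432/2091 -20/51 3 8 E
final 2 8 N

n=0: pose=(3,7,S); sL=6/13, sR=30/73; mL=-828/949, mR=-30/73; mL+mR=-1218/949 → advance -1; mR−mL=6/13 → turn +1·90°
n=1: pose=(3,8,E); sL=12/41, sR=20/51; mL=-1432/2091, mR=-20/51; mL+mR=-2252/2091 → advance -1; mR−mL=12/41 → turn +1·90°
n=2: pose=(2,8,N); sL=15/58, sR=15/53; mL=-1665/3074, mR=-15/53; mL+mR=-2535/3074 → advance -1; mR−mL=15/58 → turn +1·90°
n=3: pose=(2,7,W); sL=60/157, sR=12/41; mL=-4344/6437, mR=-12/41; mL+mR=-6228/6437 → advance -1; mR−mL=60/157 → turn +1·90°
n=4: pose=(3,7,S); sL=6/13, sR=30/73; mL=-828/949, mR=-30/73; mL+mR=-1218/949 → advance -1; mR−mL=6/13 → turn +1·90°
n=5: pose=(3,8,E); sL=12/41, sR=20/51; mL=-1432/2091, mR=-20/51; mL+mR=-2252/2091 → advance -1; mR−mL=12/41 → turn +1·90°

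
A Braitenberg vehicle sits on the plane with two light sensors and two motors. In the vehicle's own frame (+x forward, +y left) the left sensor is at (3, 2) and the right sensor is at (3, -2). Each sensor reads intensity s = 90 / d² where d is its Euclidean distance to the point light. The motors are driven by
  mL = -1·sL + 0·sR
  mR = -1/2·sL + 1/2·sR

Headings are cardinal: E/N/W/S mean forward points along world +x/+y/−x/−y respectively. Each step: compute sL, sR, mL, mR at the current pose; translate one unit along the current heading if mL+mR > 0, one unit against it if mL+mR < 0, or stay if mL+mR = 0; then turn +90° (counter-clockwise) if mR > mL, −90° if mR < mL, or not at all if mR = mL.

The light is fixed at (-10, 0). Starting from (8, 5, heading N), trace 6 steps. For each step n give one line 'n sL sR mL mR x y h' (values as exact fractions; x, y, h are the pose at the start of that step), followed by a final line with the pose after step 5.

n=0: pose=(8,5,N); sL=9/32, sR=45/232; mL=-9/32, mR=-81/1856; mL+mR=-603/1856 → advance -1; mR−mL=441/1856 → turn +1·90°
n=1: pose=(8,4,W); sL=90/229, sR=10/29; mL=-90/229, mR=-160/6641; mL+mR=-2770/6641 → advance -1; mR−mL=2450/6641 → turn +1·90°
n=2: pose=(9,4,S); sL=45/221, sR=9/29; mL=-45/221, mR=342/6409; mL+mR=-963/6409 → advance -1; mR−mL=1647/6409 → turn +1·90°
n=3: pose=(9,5,E); sL=90/533, sR=90/493; mL=-90/533, mR=1800/262769; mL+mR=-42570/262769 → advance -1; mR−mL=46170/262769 → turn +1·90°
n=4: pose=(8,5,N); sL=9/32, sR=45/232; mL=-9/32, mR=-81/1856; mL+mR=-603/1856 → advance -1; mR−mL=441/1856 → turn +1·90°
n=5: pose=(8,4,W); sL=90/229, sR=10/29; mL=-90/229, mR=-160/6641; mL+mR=-2770/6641 → advance -1; mR−mL=2450/6641 → turn +1·90°

0 9/32 45/232 -9/32 -81/1856 8 5 N
1 90/229 10/29 -90/229 -160/6641 8 4 W
2 45/221 9/29 -45/221 342/6409 9 4 S
3 90/533 90/493 -90/533 1800/262769 9 5 E
4 9/32 45/232 -9/32 -81/1856 8 5 N
5 90/229 10/29 -90/229 -160/6641 8 4 W
final 9 4 S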